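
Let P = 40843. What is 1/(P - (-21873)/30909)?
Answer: 10303/420812720 ≈ 2.4484e-5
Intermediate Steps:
1/(P - (-21873)/30909) = 1/(40843 - (-21873)/30909) = 1/(40843 - 1*(-7291/10303)) = 1/(40843 + 7291/10303) = 1/(420812720/10303) = 10303/420812720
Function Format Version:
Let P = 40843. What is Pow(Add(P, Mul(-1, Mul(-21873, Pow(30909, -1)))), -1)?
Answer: Rational(10303, 420812720) ≈ 2.4484e-5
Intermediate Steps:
Pow(Add(P, Mul(-1, Mul(-21873, Pow(30909, -1)))), -1) = Pow(Add(40843, Mul(-1, Mul(-21873, Pow(30909, -1)))), -1) = Pow(Add(40843, Mul(-1, Mul(-21873, Rational(1, 30909)))), -1) = Pow(Add(40843, Mul(-1, Rational(-7291, 10303))), -1) = Pow(Add(40843, Rational(7291, 10303)), -1) = Pow(Rational(420812720, 10303), -1) = Rational(10303, 420812720)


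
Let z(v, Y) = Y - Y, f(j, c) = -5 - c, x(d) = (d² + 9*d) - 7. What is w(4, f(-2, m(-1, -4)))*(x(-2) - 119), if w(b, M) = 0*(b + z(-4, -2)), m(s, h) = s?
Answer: 0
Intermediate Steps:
x(d) = -7 + d² + 9*d
z(v, Y) = 0
w(b, M) = 0 (w(b, M) = 0*(b + 0) = 0*b = 0)
w(4, f(-2, m(-1, -4)))*(x(-2) - 119) = 0*((-7 + (-2)² + 9*(-2)) - 119) = 0*((-7 + 4 - 18) - 119) = 0*(-21 - 119) = 0*(-140) = 0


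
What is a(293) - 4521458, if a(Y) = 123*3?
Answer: -4521089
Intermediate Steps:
a(Y) = 369
a(293) - 4521458 = 369 - 4521458 = -4521089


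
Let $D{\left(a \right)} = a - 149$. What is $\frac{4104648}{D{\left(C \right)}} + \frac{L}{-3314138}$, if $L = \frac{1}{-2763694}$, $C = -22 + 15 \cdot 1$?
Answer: $- \frac{3132962650792535675}{119070422975036} \approx -26312.0$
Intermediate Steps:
$C = -7$ ($C = -22 + 15 = -7$)
$D{\left(a \right)} = -149 + a$
$L = - \frac{1}{2763694} \approx -3.6183 \cdot 10^{-7}$
$\frac{4104648}{D{\left(C \right)}} + \frac{L}{-3314138} = \frac{4104648}{-149 - 7} - \frac{1}{2763694 \left(-3314138\right)} = \frac{4104648}{-156} - - \frac{1}{9159263305772} = 4104648 \left(- \frac{1}{156}\right) + \frac{1}{9159263305772} = - \frac{342054}{13} + \frac{1}{9159263305772} = - \frac{3132962650792535675}{119070422975036}$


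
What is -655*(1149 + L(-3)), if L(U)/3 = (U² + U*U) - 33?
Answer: -723120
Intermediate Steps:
L(U) = -99 + 6*U² (L(U) = 3*((U² + U*U) - 33) = 3*((U² + U²) - 33) = 3*(2*U² - 33) = 3*(-33 + 2*U²) = -99 + 6*U²)
-655*(1149 + L(-3)) = -655*(1149 + (-99 + 6*(-3)²)) = -655*(1149 + (-99 + 6*9)) = -655*(1149 + (-99 + 54)) = -655*(1149 - 45) = -655*1104 = -723120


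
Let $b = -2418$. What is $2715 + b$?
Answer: $297$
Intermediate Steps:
$2715 + b = 2715 - 2418 = 297$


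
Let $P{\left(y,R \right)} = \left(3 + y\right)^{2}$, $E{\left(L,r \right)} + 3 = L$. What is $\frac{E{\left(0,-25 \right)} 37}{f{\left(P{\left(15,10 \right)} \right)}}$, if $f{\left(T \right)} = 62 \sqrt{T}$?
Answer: $- \frac{37}{372} \approx -0.099462$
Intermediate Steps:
$E{\left(L,r \right)} = -3 + L$
$\frac{E{\left(0,-25 \right)} 37}{f{\left(P{\left(15,10 \right)} \right)}} = \frac{\left(-3 + 0\right) 37}{62 \sqrt{\left(3 + 15\right)^{2}}} = \frac{\left(-3\right) 37}{62 \sqrt{18^{2}}} = - \frac{111}{62 \sqrt{324}} = - \frac{111}{62 \cdot 18} = - \frac{111}{1116} = \left(-111\right) \frac{1}{1116} = - \frac{37}{372}$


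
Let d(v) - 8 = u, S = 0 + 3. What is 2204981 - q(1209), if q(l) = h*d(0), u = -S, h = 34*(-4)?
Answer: 2205661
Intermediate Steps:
S = 3
h = -136
u = -3 (u = -1*3 = -3)
d(v) = 5 (d(v) = 8 - 3 = 5)
q(l) = -680 (q(l) = -136*5 = -680)
2204981 - q(1209) = 2204981 - 1*(-680) = 2204981 + 680 = 2205661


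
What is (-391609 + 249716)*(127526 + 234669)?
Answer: -51392935135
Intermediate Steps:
(-391609 + 249716)*(127526 + 234669) = -141893*362195 = -51392935135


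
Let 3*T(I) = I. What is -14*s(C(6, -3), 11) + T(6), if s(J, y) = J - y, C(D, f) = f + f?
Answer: 240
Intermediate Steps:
T(I) = I/3
C(D, f) = 2*f
-14*s(C(6, -3), 11) + T(6) = -14*(2*(-3) - 1*11) + (⅓)*6 = -14*(-6 - 11) + 2 = -14*(-17) + 2 = 238 + 2 = 240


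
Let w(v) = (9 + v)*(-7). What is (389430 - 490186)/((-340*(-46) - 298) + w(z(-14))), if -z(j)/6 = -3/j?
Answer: -25189/3822 ≈ -6.5905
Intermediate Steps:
z(j) = 18/j (z(j) = -(-18)/j = 18/j)
w(v) = -63 - 7*v
(389430 - 490186)/((-340*(-46) - 298) + w(z(-14))) = (389430 - 490186)/((-340*(-46) - 298) + (-63 - 126/(-14))) = -100756/((15640 - 298) + (-63 - 126*(-1)/14)) = -100756/(15342 + (-63 - 7*(-9/7))) = -100756/(15342 + (-63 + 9)) = -100756/(15342 - 54) = -100756/15288 = -100756*1/15288 = -25189/3822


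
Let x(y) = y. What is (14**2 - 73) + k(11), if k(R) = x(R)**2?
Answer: 244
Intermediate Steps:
k(R) = R**2
(14**2 - 73) + k(11) = (14**2 - 73) + 11**2 = (196 - 73) + 121 = 123 + 121 = 244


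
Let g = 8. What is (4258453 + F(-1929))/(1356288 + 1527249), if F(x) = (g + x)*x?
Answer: 7964062/2883537 ≈ 2.7619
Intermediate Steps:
F(x) = x*(8 + x) (F(x) = (8 + x)*x = x*(8 + x))
(4258453 + F(-1929))/(1356288 + 1527249) = (4258453 - 1929*(8 - 1929))/(1356288 + 1527249) = (4258453 - 1929*(-1921))/2883537 = (4258453 + 3705609)*(1/2883537) = 7964062*(1/2883537) = 7964062/2883537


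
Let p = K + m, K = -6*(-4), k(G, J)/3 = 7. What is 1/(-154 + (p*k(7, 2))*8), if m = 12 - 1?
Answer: 1/5726 ≈ 0.00017464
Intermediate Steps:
k(G, J) = 21 (k(G, J) = 3*7 = 21)
K = 24
m = 11
p = 35 (p = 24 + 11 = 35)
1/(-154 + (p*k(7, 2))*8) = 1/(-154 + (35*21)*8) = 1/(-154 + 735*8) = 1/(-154 + 5880) = 1/5726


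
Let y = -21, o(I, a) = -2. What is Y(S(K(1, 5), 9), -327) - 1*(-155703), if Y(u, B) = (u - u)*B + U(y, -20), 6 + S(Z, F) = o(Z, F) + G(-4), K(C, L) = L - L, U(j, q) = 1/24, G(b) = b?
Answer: 3736873/24 ≈ 1.5570e+5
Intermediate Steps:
U(j, q) = 1/24
K(C, L) = 0
S(Z, F) = -12 (S(Z, F) = -6 + (-2 - 4) = -6 - 6 = -12)
Y(u, B) = 1/24 (Y(u, B) = (u - u)*B + 1/24 = 0*B + 1/24 = 0 + 1/24 = 1/24)
Y(S(K(1, 5), 9), -327) - 1*(-155703) = 1/24 - 1*(-155703) = 1/24 + 155703 = 3736873/24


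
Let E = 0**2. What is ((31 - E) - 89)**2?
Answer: 3364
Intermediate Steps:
E = 0
((31 - E) - 89)**2 = ((31 - 1*0) - 89)**2 = ((31 + 0) - 89)**2 = (31 - 89)**2 = (-58)**2 = 3364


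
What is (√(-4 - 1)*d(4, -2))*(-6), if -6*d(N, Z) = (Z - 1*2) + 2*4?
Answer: 4*I*√5 ≈ 8.9443*I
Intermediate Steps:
d(N, Z) = -1 - Z/6 (d(N, Z) = -((Z - 1*2) + 2*4)/6 = -((Z - 2) + 8)/6 = -((-2 + Z) + 8)/6 = -(6 + Z)/6 = -1 - Z/6)
(√(-4 - 1)*d(4, -2))*(-6) = (√(-4 - 1)*(-1 - ⅙*(-2)))*(-6) = (√(-5)*(-1 + ⅓))*(-6) = ((I*√5)*(-⅔))*(-6) = -2*I*√5/3*(-6) = 4*I*√5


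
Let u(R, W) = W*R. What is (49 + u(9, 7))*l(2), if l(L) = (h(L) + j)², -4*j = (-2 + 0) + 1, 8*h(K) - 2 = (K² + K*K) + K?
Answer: 343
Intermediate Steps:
h(K) = ¼ + K²/4 + K/8 (h(K) = ¼ + ((K² + K*K) + K)/8 = ¼ + ((K² + K²) + K)/8 = ¼ + (2*K² + K)/8 = ¼ + (K + 2*K²)/8 = ¼ + (K²/4 + K/8) = ¼ + K²/4 + K/8)
u(R, W) = R*W
j = ¼ (j = -((-2 + 0) + 1)/4 = -(-2 + 1)/4 = -¼*(-1) = ¼ ≈ 0.25000)
l(L) = (½ + L²/4 + L/8)² (l(L) = ((¼ + L²/4 + L/8) + ¼)² = (½ + L²/4 + L/8)²)
(49 + u(9, 7))*l(2) = (49 + 9*7)*((4 + 2 + 2*2²)²/64) = (49 + 63)*((4 + 2 + 2*4)²/64) = 112*((4 + 2 + 8)²/64) = 112*((1/64)*14²) = 112*((1/64)*196) = 112*(49/16) = 343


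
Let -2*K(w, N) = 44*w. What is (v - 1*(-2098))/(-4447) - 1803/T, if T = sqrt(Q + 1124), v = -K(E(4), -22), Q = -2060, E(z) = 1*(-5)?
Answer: -1988/4447 + 601*I*sqrt(26)/52 ≈ -0.44704 + 58.933*I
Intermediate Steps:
E(z) = -5
K(w, N) = -22*w
v = -110 (v = -(-22)*(-5) = -1*110 = -110)
T = 6*I*sqrt(26) (T = sqrt(-2060 + 1124) = sqrt(-936) = 6*I*sqrt(26) ≈ 30.594*I)
(v - 1*(-2098))/(-4447) - 1803/T = (-110 - 1*(-2098))/(-4447) - 1803*(-I*sqrt(26)/156) = (-110 + 2098)*(-1/4447) - (-601)*I*sqrt(26)/52 = 1988*(-1/4447) + 601*I*sqrt(26)/52 = -1988/4447 + 601*I*sqrt(26)/52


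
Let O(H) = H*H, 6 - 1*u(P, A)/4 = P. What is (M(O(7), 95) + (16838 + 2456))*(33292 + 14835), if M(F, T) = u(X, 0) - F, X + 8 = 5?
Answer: 927936687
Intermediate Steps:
X = -3 (X = -8 + 5 = -3)
u(P, A) = 24 - 4*P
O(H) = H²
M(F, T) = 36 - F (M(F, T) = (24 - 4*(-3)) - F = (24 + 12) - F = 36 - F)
(M(O(7), 95) + (16838 + 2456))*(33292 + 14835) = ((36 - 1*7²) + (16838 + 2456))*(33292 + 14835) = ((36 - 1*49) + 19294)*48127 = ((36 - 49) + 19294)*48127 = (-13 + 19294)*48127 = 19281*48127 = 927936687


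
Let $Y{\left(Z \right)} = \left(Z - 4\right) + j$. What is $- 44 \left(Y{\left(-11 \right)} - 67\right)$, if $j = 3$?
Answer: $3476$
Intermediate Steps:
$Y{\left(Z \right)} = -1 + Z$ ($Y{\left(Z \right)} = \left(Z - 4\right) + 3 = \left(-4 + Z\right) + 3 = -1 + Z$)
$- 44 \left(Y{\left(-11 \right)} - 67\right) = - 44 \left(\left(-1 - 11\right) - 67\right) = - 44 \left(-12 - 67\right) = \left(-44\right) \left(-79\right) = 3476$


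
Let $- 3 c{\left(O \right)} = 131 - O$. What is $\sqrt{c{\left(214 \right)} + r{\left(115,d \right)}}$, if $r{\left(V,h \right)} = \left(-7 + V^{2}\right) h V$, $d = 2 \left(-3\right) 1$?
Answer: $\frac{i \sqrt{82083531}}{3} \approx 3020.0 i$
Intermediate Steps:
$c{\left(O \right)} = - \frac{131}{3} + \frac{O}{3}$ ($c{\left(O \right)} = - \frac{131 - O}{3} = - \frac{131}{3} + \frac{O}{3}$)
$d = -6$ ($d = \left(-6\right) 1 = -6$)
$r{\left(V,h \right)} = V h \left(-7 + V^{2}\right)$ ($r{\left(V,h \right)} = \left(-7 + V^{2}\right) V h = V h \left(-7 + V^{2}\right)$)
$\sqrt{c{\left(214 \right)} + r{\left(115,d \right)}} = \sqrt{\left(- \frac{131}{3} + \frac{1}{3} \cdot 214\right) + 115 \left(-6\right) \left(-7 + 115^{2}\right)} = \sqrt{\left(- \frac{131}{3} + \frac{214}{3}\right) + 115 \left(-6\right) \left(-7 + 13225\right)} = \sqrt{\frac{83}{3} + 115 \left(-6\right) 13218} = \sqrt{\frac{83}{3} - 9120420} = \sqrt{- \frac{27361177}{3}} = \frac{i \sqrt{82083531}}{3}$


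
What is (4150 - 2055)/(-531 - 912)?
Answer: -2095/1443 ≈ -1.4518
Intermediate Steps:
(4150 - 2055)/(-531 - 912) = 2095/(-1443) = 2095*(-1/1443) = -2095/1443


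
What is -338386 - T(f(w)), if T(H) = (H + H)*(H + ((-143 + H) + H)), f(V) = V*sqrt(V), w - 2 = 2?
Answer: -336482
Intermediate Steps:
w = 4 (w = 2 + 2 = 4)
f(V) = V**(3/2)
T(H) = 2*H*(-143 + 3*H) (T(H) = (2*H)*(H + (-143 + 2*H)) = (2*H)*(-143 + 3*H) = 2*H*(-143 + 3*H))
-338386 - T(f(w)) = -338386 - 2*4**(3/2)*(-143 + 3*4**(3/2)) = -338386 - 2*8*(-143 + 3*8) = -338386 - 2*8*(-143 + 24) = -338386 - 2*8*(-119) = -338386 - 1*(-1904) = -338386 + 1904 = -336482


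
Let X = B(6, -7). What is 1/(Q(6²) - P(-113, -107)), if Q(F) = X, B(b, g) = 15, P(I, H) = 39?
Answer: -1/24 ≈ -0.041667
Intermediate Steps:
X = 15
Q(F) = 15
1/(Q(6²) - P(-113, -107)) = 1/(15 - 1*39) = 1/(15 - 39) = 1/(-24) = -1/24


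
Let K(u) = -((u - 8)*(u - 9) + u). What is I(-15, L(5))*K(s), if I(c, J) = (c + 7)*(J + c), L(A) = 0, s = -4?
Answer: -18240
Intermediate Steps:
I(c, J) = (7 + c)*(J + c)
K(u) = -u - (-9 + u)*(-8 + u) (K(u) = -((-8 + u)*(-9 + u) + u) = -((-9 + u)*(-8 + u) + u) = -(u + (-9 + u)*(-8 + u)) = -u - (-9 + u)*(-8 + u))
I(-15, L(5))*K(s) = ((-15)**2 + 7*0 + 7*(-15) + 0*(-15))*(-72 - 1*(-4)**2 + 16*(-4)) = (225 + 0 - 105 + 0)*(-72 - 1*16 - 64) = 120*(-72 - 16 - 64) = 120*(-152) = -18240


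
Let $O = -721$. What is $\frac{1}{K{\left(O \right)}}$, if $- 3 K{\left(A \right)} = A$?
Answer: $\frac{3}{721} \approx 0.0041609$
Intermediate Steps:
$K{\left(A \right)} = - \frac{A}{3}$
$\frac{1}{K{\left(O \right)}} = \frac{1}{\left(- \frac{1}{3}\right) \left(-721\right)} = \frac{1}{\frac{721}{3}} = \frac{3}{721}$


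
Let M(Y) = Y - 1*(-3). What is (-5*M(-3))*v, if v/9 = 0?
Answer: 0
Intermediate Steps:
v = 0 (v = 9*0 = 0)
M(Y) = 3 + Y (M(Y) = Y + 3 = 3 + Y)
(-5*M(-3))*v = -5*(3 - 3)*0 = -5*0*0 = 0*0 = 0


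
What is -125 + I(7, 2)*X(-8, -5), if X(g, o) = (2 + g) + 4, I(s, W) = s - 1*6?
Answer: -127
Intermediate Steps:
I(s, W) = -6 + s (I(s, W) = s - 6 = -6 + s)
X(g, o) = 6 + g
-125 + I(7, 2)*X(-8, -5) = -125 + (-6 + 7)*(6 - 8) = -125 + 1*(-2) = -125 - 2 = -127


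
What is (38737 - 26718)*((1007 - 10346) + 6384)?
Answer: -35516145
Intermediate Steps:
(38737 - 26718)*((1007 - 10346) + 6384) = 12019*(-9339 + 6384) = 12019*(-2955) = -35516145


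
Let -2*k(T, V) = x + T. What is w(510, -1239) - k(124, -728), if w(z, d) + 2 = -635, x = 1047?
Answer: -103/2 ≈ -51.500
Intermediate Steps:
k(T, V) = -1047/2 - T/2 (k(T, V) = -(1047 + T)/2 = -1047/2 - T/2)
w(z, d) = -637 (w(z, d) = -2 - 635 = -637)
w(510, -1239) - k(124, -728) = -637 - (-1047/2 - ½*124) = -637 - (-1047/2 - 62) = -637 - 1*(-1171/2) = -637 + 1171/2 = -103/2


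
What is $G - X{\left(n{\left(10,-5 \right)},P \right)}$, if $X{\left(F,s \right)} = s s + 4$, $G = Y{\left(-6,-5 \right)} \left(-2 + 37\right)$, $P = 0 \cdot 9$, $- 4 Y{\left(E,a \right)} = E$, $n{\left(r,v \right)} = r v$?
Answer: $\frac{97}{2} \approx 48.5$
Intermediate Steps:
$Y{\left(E,a \right)} = - \frac{E}{4}$
$P = 0$
$G = \frac{105}{2}$ ($G = \left(- \frac{1}{4}\right) \left(-6\right) \left(-2 + 37\right) = \frac{3}{2} \cdot 35 = \frac{105}{2} \approx 52.5$)
$X{\left(F,s \right)} = 4 + s^{2}$ ($X{\left(F,s \right)} = s^{2} + 4 = 4 + s^{2}$)
$G - X{\left(n{\left(10,-5 \right)},P \right)} = \frac{105}{2} - \left(4 + 0^{2}\right) = \frac{105}{2} - \left(4 + 0\right) = \frac{105}{2} - 4 = \frac{97}{2}$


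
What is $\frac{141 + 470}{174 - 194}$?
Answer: $- \frac{611}{20} \approx -30.55$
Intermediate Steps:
$\frac{141 + 470}{174 - 194} = \frac{611}{-20} = 611 \left(- \frac{1}{20}\right) = - \frac{611}{20}$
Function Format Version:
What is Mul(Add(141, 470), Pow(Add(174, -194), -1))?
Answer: Rational(-611, 20) ≈ -30.550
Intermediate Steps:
Mul(Add(141, 470), Pow(Add(174, -194), -1)) = Mul(611, Pow(-20, -1)) = Mul(611, Rational(-1, 20)) = Rational(-611, 20)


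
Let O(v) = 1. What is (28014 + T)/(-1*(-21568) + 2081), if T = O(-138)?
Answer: 28015/23649 ≈ 1.1846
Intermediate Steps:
T = 1
(28014 + T)/(-1*(-21568) + 2081) = (28014 + 1)/(-1*(-21568) + 2081) = 28015/(21568 + 2081) = 28015/23649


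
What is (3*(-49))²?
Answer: 21609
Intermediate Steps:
(3*(-49))² = (-147)² = 21609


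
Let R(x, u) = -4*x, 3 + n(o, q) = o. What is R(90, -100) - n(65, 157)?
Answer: -422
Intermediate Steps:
n(o, q) = -3 + o
R(90, -100) - n(65, 157) = -4*90 - (-3 + 65) = -360 - 1*62 = -360 - 62 = -422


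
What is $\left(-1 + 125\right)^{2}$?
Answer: $15376$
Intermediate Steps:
$\left(-1 + 125\right)^{2} = 124^{2} = 15376$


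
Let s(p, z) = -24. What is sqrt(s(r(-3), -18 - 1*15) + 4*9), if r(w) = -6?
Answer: 2*sqrt(3) ≈ 3.4641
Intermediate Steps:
sqrt(s(r(-3), -18 - 1*15) + 4*9) = sqrt(-24 + 4*9) = sqrt(-24 + 36) = sqrt(12) = 2*sqrt(3)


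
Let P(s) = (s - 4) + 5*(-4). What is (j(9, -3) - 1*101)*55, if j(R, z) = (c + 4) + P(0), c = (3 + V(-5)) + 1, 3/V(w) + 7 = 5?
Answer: -13035/2 ≈ -6517.5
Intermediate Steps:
P(s) = -24 + s (P(s) = (-4 + s) - 20 = -24 + s)
V(w) = -3/2 (V(w) = 3/(-7 + 5) = 3/(-2) = 3*(-½) = -3/2)
c = 5/2 (c = (3 - 3/2) + 1 = 3/2 + 1 = 5/2 ≈ 2.5000)
j(R, z) = -35/2 (j(R, z) = (5/2 + 4) + (-24 + 0) = 13/2 - 24 = -35/2)
(j(9, -3) - 1*101)*55 = (-35/2 - 1*101)*55 = (-35/2 - 101)*55 = -237/2*55 = -13035/2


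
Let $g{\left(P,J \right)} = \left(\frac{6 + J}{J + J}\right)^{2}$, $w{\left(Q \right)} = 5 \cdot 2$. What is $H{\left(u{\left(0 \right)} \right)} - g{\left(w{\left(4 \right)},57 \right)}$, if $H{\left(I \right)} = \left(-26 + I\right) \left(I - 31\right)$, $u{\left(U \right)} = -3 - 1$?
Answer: $\frac{1515759}{1444} \approx 1049.7$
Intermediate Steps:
$u{\left(U \right)} = -4$
$H{\left(I \right)} = \left(-31 + I\right) \left(-26 + I\right)$ ($H{\left(I \right)} = \left(-26 + I\right) \left(-31 + I\right) = \left(-31 + I\right) \left(-26 + I\right)$)
$w{\left(Q \right)} = 10$
$g{\left(P,J \right)} = \frac{\left(6 + J\right)^{2}}{4 J^{2}}$ ($g{\left(P,J \right)} = \left(\frac{6 + J}{2 J}\right)^{2} = \frac{\left(6 + J\right)^{2}}{4 J^{2}}$)
$H{\left(u{\left(0 \right)} \right)} - g{\left(w{\left(4 \right)},57 \right)} = \left(806 + \left(-4\right)^{2} - -228\right) - \frac{\left(6 + 57\right)^{2}}{4 \cdot 3249} = \left(806 + 16 + 228\right) - \frac{1}{4} \cdot \frac{1}{3249} \cdot 63^{2} = 1050 - \frac{1}{4} \cdot \frac{1}{3249} \cdot 3969 = 1050 - \frac{441}{1444} = \frac{1515759}{1444}$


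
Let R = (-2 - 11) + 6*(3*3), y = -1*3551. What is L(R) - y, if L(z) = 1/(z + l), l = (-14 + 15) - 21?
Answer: 74572/21 ≈ 3551.0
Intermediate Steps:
y = -3551
R = 41 (R = -13 + 6*9 = -13 + 54 = 41)
l = -20 (l = 1 - 21 = -20)
L(z) = 1/(-20 + z) (L(z) = 1/(z - 20) = 1/(-20 + z))
L(R) - y = 1/(-20 + 41) - 1*(-3551) = 1/21 + 3551 = 74572/21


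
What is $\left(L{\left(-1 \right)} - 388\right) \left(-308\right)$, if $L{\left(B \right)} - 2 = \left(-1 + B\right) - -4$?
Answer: $118272$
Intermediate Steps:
$L{\left(B \right)} = 5 + B$ ($L{\left(B \right)} = 2 + \left(\left(-1 + B\right) - -4\right) = 2 + \left(\left(-1 + B\right) + 4\right) = 2 + \left(3 + B\right) = 5 + B$)
$\left(L{\left(-1 \right)} - 388\right) \left(-308\right) = \left(\left(5 - 1\right) - 388\right) \left(-308\right) = \left(4 - 388\right) \left(-308\right) = \left(-384\right) \left(-308\right) = 118272$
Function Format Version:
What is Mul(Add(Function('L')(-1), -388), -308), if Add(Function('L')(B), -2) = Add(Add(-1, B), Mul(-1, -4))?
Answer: 118272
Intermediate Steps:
Function('L')(B) = Add(5, B) (Function('L')(B) = Add(2, Add(Add(-1, B), Mul(-1, -4))) = Add(2, Add(Add(-1, B), 4)) = Add(2, Add(3, B)) = Add(5, B))
Mul(Add(Function('L')(-1), -388), -308) = Mul(Add(Add(5, -1), -388), -308) = Mul(Add(4, -388), -308) = Mul(-384, -308) = 118272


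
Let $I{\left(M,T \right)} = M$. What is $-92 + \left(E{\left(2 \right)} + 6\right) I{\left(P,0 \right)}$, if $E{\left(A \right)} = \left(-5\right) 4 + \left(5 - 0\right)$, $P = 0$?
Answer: $-92$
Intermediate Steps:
$E{\left(A \right)} = -15$ ($E{\left(A \right)} = -20 + \left(5 + 0\right) = -20 + 5 = -15$)
$-92 + \left(E{\left(2 \right)} + 6\right) I{\left(P,0 \right)} = -92 + \left(-15 + 6\right) 0 = -92 - 0 = -92 + 0 = -92$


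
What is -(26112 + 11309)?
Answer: -37421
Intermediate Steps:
-(26112 + 11309) = -1*37421 = -37421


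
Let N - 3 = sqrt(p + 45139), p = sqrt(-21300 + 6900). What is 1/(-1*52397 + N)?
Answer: -1/(52394 - sqrt(45139 + 120*I)) ≈ -1.9164e-5 - 1.0371e-10*I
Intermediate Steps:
p = 120*I (p = sqrt(-14400) = 120*I ≈ 120.0*I)
N = 3 + sqrt(45139 + 120*I) (N = 3 + sqrt(120*I + 45139) = 3 + sqrt(45139 + 120*I) ≈ 215.46 + 0.28241*I)
1/(-1*52397 + N) = 1/(-1*52397 + (3 + sqrt(45139 + 120*I))) = 1/(-52397 + (3 + sqrt(45139 + 120*I))) = 1/(-52394 + sqrt(45139 + 120*I))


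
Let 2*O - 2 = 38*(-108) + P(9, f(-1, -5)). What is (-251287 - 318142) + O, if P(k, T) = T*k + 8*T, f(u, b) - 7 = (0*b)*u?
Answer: -1142841/2 ≈ -5.7142e+5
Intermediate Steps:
f(u, b) = 7 (f(u, b) = 7 + (0*b)*u = 7 + 0*u = 7 + 0 = 7)
P(k, T) = 8*T + T*k
O = -3983/2 (O = 1 + (38*(-108) + 7*(8 + 9))/2 = 1 + (-4104 + 7*17)/2 = 1 + (-4104 + 119)/2 = 1 + (1/2)*(-3985) = 1 - 3985/2 = -3983/2 ≈ -1991.5)
(-251287 - 318142) + O = (-251287 - 318142) - 3983/2 = -569429 - 3983/2 = -1142841/2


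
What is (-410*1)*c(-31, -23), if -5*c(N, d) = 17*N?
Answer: -43214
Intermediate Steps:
c(N, d) = -17*N/5
(-410*1)*c(-31, -23) = (-410*1)*(-17/5*(-31)) = -410*527/5 = -43214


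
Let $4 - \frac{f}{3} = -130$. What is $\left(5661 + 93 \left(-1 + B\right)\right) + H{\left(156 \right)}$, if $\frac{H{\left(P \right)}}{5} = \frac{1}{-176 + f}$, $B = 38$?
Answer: $\frac{2057057}{226} \approx 9102.0$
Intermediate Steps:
$f = 402$ ($f = 12 - -390 = 12 + 390 = 402$)
$H{\left(P \right)} = \frac{5}{226}$ ($H{\left(P \right)} = \frac{5}{-176 + 402} = \frac{5}{226}$)
$\left(5661 + 93 \left(-1 + B\right)\right) + H{\left(156 \right)} = \left(5661 + 93 \left(-1 + 38\right)\right) + \frac{5}{226} = \left(5661 + 93 \cdot 37\right) + \frac{5}{226} = \left(5661 + 3441\right) + \frac{5}{226} = 9102 + \frac{5}{226} = \frac{2057057}{226}$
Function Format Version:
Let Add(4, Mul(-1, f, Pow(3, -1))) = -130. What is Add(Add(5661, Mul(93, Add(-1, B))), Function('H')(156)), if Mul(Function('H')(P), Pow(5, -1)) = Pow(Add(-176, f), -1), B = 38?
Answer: Rational(2057057, 226) ≈ 9102.0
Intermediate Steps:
f = 402 (f = Add(12, Mul(-3, -130)) = Add(12, 390) = 402)
Function('H')(P) = Rational(5, 226) (Function('H')(P) = Mul(5, Pow(Add(-176, 402), -1)) = Mul(5, Pow(226, -1)) = Mul(5, Rational(1, 226)) = Rational(5, 226))
Add(Add(5661, Mul(93, Add(-1, B))), Function('H')(156)) = Add(Add(5661, Mul(93, Add(-1, 38))), Rational(5, 226)) = Add(Add(5661, Mul(93, 37)), Rational(5, 226)) = Add(Add(5661, 3441), Rational(5, 226)) = Add(9102, Rational(5, 226)) = Rational(2057057, 226)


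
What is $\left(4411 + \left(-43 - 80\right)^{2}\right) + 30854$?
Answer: $50394$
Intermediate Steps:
$\left(4411 + \left(-43 - 80\right)^{2}\right) + 30854 = \left(4411 + \left(-123\right)^{2}\right) + 30854 = \left(4411 + 15129\right) + 30854 = 19540 + 30854 = 50394$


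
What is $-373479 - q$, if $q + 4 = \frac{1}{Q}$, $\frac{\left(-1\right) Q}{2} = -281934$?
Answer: $- \frac{210590601301}{563868} \approx -3.7348 \cdot 10^{5}$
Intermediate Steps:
$Q = 563868$ ($Q = \left(-2\right) \left(-281934\right) = 563868$)
$q = - \frac{2255471}{563868}$ ($q = -4 + \frac{1}{563868} = - \frac{2255471}{563868} \approx -4.0$)
$-373479 - q = -373479 - - \frac{2255471}{563868} = -373479 + \frac{2255471}{563868} = - \frac{210590601301}{563868}$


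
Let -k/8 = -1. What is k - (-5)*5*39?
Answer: 983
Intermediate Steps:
k = 8 (k = -8*(-1) = 8)
k - (-5)*5*39 = 8 - (-5)*5*39 = 8 - 1*(-25)*39 = 8 + 25*39 = 8 + 975 = 983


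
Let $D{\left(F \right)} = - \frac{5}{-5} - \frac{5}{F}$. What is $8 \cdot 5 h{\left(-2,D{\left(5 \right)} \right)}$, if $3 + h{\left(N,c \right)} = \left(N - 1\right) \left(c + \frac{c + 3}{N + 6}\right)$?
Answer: $-210$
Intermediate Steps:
$D{\left(F \right)} = 1 - \frac{5}{F}$ ($D{\left(F \right)} = \left(-5\right) \left(- \frac{1}{5}\right) - \frac{5}{F} = 1 - \frac{5}{F}$)
$h{\left(N,c \right)} = -3 + \left(-1 + N\right) \left(c + \frac{3 + c}{6 + N}\right)$ ($h{\left(N,c \right)} = -3 + \left(N - 1\right) \left(c + \frac{c + 3}{N + 6}\right) = -3 + \left(-1 + N\right) \left(c + \frac{3 + c}{6 + N}\right)$)
$8 \cdot 5 h{\left(-2,D{\left(5 \right)} \right)} = 8 \cdot 5 \frac{-21 - 7 \frac{-5 + 5}{5} + \frac{-5 + 5}{5} \left(-2\right)^{2} + 6 \left(-2\right) \frac{-5 + 5}{5}}{6 - 2} = 40 \frac{-21 - 7 \cdot \frac{1}{5} \cdot 0 + \frac{1}{5} \cdot 0 \cdot 4 + 6 \left(-2\right) \frac{1}{5} \cdot 0}{4} = 40 \frac{-21 - 0 + 0 \cdot 4 + 6 \left(-2\right) 0}{4} = 40 \frac{-21 + 0 + 0 + 0}{4} = 40 \cdot \frac{1}{4} \left(-21\right) = 40 \left(- \frac{21}{4}\right) = -210$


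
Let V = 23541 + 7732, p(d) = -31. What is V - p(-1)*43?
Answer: 32606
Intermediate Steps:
V = 31273
V - p(-1)*43 = 31273 - (-31)*43 = 31273 - 1*(-1333) = 31273 + 1333 = 32606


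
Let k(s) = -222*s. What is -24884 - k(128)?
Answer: 3532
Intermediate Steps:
-24884 - k(128) = -24884 - (-222)*128 = -24884 - 1*(-28416) = -24884 + 28416 = 3532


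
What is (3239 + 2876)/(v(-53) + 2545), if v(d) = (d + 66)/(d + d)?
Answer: 648190/269757 ≈ 2.4029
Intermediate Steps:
v(d) = (66 + d)/(2*d) (v(d) = (66 + d)/((2*d)) = (66 + d)*(1/(2*d)) = (66 + d)/(2*d))
(3239 + 2876)/(v(-53) + 2545) = (3239 + 2876)/((½)*(66 - 53)/(-53) + 2545) = 6115/((½)*(-1/53)*13 + 2545) = 6115/(-13/106 + 2545) = 6115/(269757/106) = 6115*(106/269757) = 648190/269757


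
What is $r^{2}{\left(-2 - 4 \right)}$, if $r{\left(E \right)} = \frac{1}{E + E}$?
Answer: $\frac{1}{144} \approx 0.0069444$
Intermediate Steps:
$r{\left(E \right)} = \frac{1}{2 E}$
$r^{2}{\left(-2 - 4 \right)} = \left(\frac{1}{2 \left(-2 - 4\right)}\right)^{2} = \left(\frac{1}{2 \left(-6\right)}\right)^{2} = \left(\frac{1}{2} \left(- \frac{1}{6}\right)\right)^{2} = \left(- \frac{1}{12}\right)^{2} = \frac{1}{144}$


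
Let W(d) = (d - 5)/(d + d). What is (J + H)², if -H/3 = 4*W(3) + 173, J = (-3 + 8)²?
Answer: 240100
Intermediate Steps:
J = 25 (J = 5² = 25)
W(d) = (-5 + d)/(2*d) (W(d) = (-5 + d)/((2*d)) = (-5 + d)*(1/(2*d)) = (-5 + d)/(2*d))
H = -515 (H = -3*(4*((½)*(-5 + 3)/3) + 173) = -3*(4*((½)*(⅓)*(-2)) + 173) = -3*(4*(-⅓) + 173) = -3*(-4/3 + 173) = -3*515/3 = -515)
(J + H)² = (25 - 515)² = (-490)² = 240100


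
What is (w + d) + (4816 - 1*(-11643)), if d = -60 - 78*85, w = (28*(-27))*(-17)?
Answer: 22621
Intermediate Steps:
w = 12852 (w = -756*(-17) = 12852)
d = -6690 (d = -60 - 6630 = -6690)
(w + d) + (4816 - 1*(-11643)) = (12852 - 6690) + (4816 - 1*(-11643)) = 6162 + (4816 + 11643) = 6162 + 16459 = 22621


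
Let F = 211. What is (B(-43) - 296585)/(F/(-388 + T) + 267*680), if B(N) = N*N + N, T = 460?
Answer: -21224088/13072531 ≈ -1.6236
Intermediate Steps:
B(N) = N + N² (B(N) = N² + N = N + N²)
(B(-43) - 296585)/(F/(-388 + T) + 267*680) = (-43*(1 - 43) - 296585)/(211/(-388 + 460) + 267*680) = (-43*(-42) - 296585)/(211/72 + 181560) = (1806 - 296585)/(211*(1/72) + 181560) = -294779/(211/72 + 181560) = -294779/13072531/72 = -294779*72/13072531 = -21224088/13072531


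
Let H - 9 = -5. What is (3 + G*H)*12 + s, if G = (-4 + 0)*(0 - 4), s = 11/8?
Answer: 6443/8 ≈ 805.38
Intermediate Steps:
s = 11/8 (s = 11*(⅛) = 11/8 ≈ 1.3750)
H = 4 (H = 9 - 5 = 4)
G = 16 (G = -4*(-4) = 16)
(3 + G*H)*12 + s = (3 + 16*4)*12 + 11/8 = (3 + 64)*12 + 11/8 = 67*12 + 11/8 = 804 + 11/8 = 6443/8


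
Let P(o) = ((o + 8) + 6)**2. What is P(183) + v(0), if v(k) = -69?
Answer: 38740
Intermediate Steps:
P(o) = (14 + o)**2 (P(o) = ((8 + o) + 6)**2 = (14 + o)**2)
P(183) + v(0) = (14 + 183)**2 - 69 = 197**2 - 69 = 38809 - 69 = 38740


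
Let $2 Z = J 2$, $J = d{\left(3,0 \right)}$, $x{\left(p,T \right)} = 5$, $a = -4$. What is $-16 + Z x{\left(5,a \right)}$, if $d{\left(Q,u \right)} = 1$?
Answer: $-11$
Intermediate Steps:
$J = 1$
$Z = 1$ ($Z = \frac{1 \cdot 2}{2} = \frac{1}{2} \cdot 2 = 1$)
$-16 + Z x{\left(5,a \right)} = -16 + 1 \cdot 5 = -16 + 5 = -11$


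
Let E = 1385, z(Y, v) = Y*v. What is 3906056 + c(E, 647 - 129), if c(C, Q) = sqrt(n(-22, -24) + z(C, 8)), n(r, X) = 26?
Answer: 3906056 + 3*sqrt(1234) ≈ 3.9062e+6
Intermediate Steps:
c(C, Q) = sqrt(26 + 8*C) (c(C, Q) = sqrt(26 + C*8) = sqrt(26 + 8*C))
3906056 + c(E, 647 - 129) = 3906056 + sqrt(26 + 8*1385) = 3906056 + sqrt(26 + 11080) = 3906056 + sqrt(11106) = 3906056 + 3*sqrt(1234)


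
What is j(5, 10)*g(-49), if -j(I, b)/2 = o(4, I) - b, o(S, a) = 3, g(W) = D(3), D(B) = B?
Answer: 42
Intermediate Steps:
g(W) = 3
j(I, b) = -6 + 2*b (j(I, b) = -2*(3 - b) = -6 + 2*b)
j(5, 10)*g(-49) = (-6 + 2*10)*3 = (-6 + 20)*3 = 14*3 = 42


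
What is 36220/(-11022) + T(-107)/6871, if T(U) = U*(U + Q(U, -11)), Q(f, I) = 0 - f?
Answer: -18110/5511 ≈ -3.2862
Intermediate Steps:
Q(f, I) = -f
T(U) = 0 (T(U) = U*(U - U) = U*0 = 0)
36220/(-11022) + T(-107)/6871 = 36220/(-11022) + 0/6871 = 36220*(-1/11022) + 0*(1/6871) = -18110/5511 + 0 = -18110/5511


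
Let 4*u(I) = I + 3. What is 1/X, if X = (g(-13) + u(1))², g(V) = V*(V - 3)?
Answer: 1/43681 ≈ 2.2893e-5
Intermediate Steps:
g(V) = V*(-3 + V)
u(I) = ¾ + I/4 (u(I) = (I + 3)/4 = (3 + I)/4 = ¾ + I/4)
X = 43681 (X = (-13*(-3 - 13) + (¾ + (¼)*1))² = (-13*(-16) + (¾ + ¼))² = (208 + 1)² = 209² = 43681)
1/X = 1/43681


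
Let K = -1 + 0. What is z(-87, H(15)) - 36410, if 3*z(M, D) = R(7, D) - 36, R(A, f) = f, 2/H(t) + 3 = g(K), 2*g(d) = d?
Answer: -764866/21 ≈ -36422.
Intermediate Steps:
K = -1
g(d) = d/2
H(t) = -4/7 (H(t) = 2/(-3 + (½)*(-1)) = 2/(-3 - ½) = 2/(-7/2) = 2*(-2/7) = -4/7)
z(M, D) = -12 + D/3 (z(M, D) = (D - 36)/3 = (-36 + D)/3 = -12 + D/3)
z(-87, H(15)) - 36410 = (-12 + (⅓)*(-4/7)) - 36410 = (-12 - 4/21) - 36410 = -256/21 - 36410 = -764866/21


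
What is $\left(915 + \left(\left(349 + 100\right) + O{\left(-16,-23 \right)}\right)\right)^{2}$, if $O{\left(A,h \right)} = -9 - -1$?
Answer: $1838736$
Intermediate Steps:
$O{\left(A,h \right)} = -8$ ($O{\left(A,h \right)} = -9 + 1 = -8$)
$\left(915 + \left(\left(349 + 100\right) + O{\left(-16,-23 \right)}\right)\right)^{2} = \left(915 + \left(\left(349 + 100\right) - 8\right)\right)^{2} = \left(915 + \left(449 - 8\right)\right)^{2} = \left(915 + 441\right)^{2} = 1356^{2} = 1838736$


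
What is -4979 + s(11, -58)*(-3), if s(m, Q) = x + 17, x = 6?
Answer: -5048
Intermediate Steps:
s(m, Q) = 23 (s(m, Q) = 6 + 17 = 23)
-4979 + s(11, -58)*(-3) = -4979 + 23*(-3) = -4979 - 69 = -5048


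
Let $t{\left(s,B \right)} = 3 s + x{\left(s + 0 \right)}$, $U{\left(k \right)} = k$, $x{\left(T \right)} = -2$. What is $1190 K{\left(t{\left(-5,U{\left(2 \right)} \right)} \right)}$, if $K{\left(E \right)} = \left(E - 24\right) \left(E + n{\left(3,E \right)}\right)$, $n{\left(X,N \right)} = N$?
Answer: $1658860$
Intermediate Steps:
$t{\left(s,B \right)} = -2 + 3 s$ ($t{\left(s,B \right)} = 3 s - 2 = -2 + 3 s$)
$K{\left(E \right)} = 2 E \left(-24 + E\right)$ ($K{\left(E \right)} = \left(E - 24\right) \left(E + E\right) = \left(-24 + E\right) 2 E = 2 E \left(-24 + E\right)$)
$1190 K{\left(t{\left(-5,U{\left(2 \right)} \right)} \right)} = 1190 \cdot 2 \left(-2 + 3 \left(-5\right)\right) \left(-24 + \left(-2 + 3 \left(-5\right)\right)\right) = 1190 \cdot 2 \left(-2 - 15\right) \left(-24 - 17\right) = 1190 \cdot 2 \left(-17\right) \left(-24 - 17\right) = 1190 \cdot 2 \left(-17\right) \left(-41\right) = 1190 \cdot 1394 = 1658860$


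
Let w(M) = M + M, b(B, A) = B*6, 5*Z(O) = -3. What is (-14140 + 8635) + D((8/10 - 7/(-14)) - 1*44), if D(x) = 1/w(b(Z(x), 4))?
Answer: -198185/36 ≈ -5505.1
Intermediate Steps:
Z(O) = -⅗ (Z(O) = (⅕)*(-3) = -⅗)
b(B, A) = 6*B
w(M) = 2*M
D(x) = -5/36 (D(x) = 1/(2*(6*(-⅗))) = 1/(2*(-18/5)) = 1/(-36/5) = -5/36)
(-14140 + 8635) + D((8/10 - 7/(-14)) - 1*44) = (-14140 + 8635) - 5/36 = -5505 - 5/36 = -198185/36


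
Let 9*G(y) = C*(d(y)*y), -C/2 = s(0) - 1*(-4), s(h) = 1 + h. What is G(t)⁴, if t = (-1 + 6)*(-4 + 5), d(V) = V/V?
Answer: 6250000/6561 ≈ 952.60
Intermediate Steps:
d(V) = 1
C = -10 (C = -2*((1 + 0) - 1*(-4)) = -2*(1 + 4) = -2*5 = -10)
t = 5 (t = 5*1 = 5)
G(y) = -10*y/9 (G(y) = (-10*y)/9 = -10*y/9)
G(t)⁴ = (-10/9*5)⁴ = (-50/9)⁴ = 6250000/6561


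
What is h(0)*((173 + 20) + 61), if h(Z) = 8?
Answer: 2032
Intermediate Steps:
h(0)*((173 + 20) + 61) = 8*((173 + 20) + 61) = 8*(193 + 61) = 8*254 = 2032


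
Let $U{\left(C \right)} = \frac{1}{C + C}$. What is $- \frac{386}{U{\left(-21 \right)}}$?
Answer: $16212$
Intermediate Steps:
$U{\left(C \right)} = \frac{1}{2 C}$
$- \frac{386}{U{\left(-21 \right)}} = - \frac{386}{\frac{1}{2} \frac{1}{-21}} = - \frac{386}{\frac{1}{2} \left(- \frac{1}{21}\right)} = - \frac{386}{- \frac{1}{42}} = \left(-386\right) \left(-42\right) = 16212$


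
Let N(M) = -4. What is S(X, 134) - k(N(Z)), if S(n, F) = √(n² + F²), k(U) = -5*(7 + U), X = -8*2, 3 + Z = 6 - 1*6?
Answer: 15 + 2*√4553 ≈ 149.95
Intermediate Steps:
Z = -3 (Z = -3 + (6 - 1*6) = -3 + (6 - 6) = -3 + 0 = -3)
X = -16
k(U) = -35 - 5*U
S(n, F) = √(F² + n²)
S(X, 134) - k(N(Z)) = √(134² + (-16)²) - (-35 - 5*(-4)) = √(17956 + 256) - (-35 + 20) = √18212 - 1*(-15) = 2*√4553 + 15 = 15 + 2*√4553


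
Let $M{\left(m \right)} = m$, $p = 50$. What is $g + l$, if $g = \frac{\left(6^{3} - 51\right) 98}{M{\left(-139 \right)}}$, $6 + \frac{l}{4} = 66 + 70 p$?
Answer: $\frac{1963190}{139} \approx 14124.0$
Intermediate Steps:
$l = 14240$ ($l = -24 + 4 \left(66 + 70 \cdot 50\right) = -24 + 4 \left(66 + 3500\right) = -24 + 4 \cdot 3566 = -24 + 14264 = 14240$)
$g = - \frac{16170}{139}$ ($g = \frac{\left(6^{3} - 51\right) 98}{-139} = \left(216 - 51\right) 98 \left(- \frac{1}{139}\right) = 165 \cdot 98 \left(- \frac{1}{139}\right) = 16170 \left(- \frac{1}{139}\right) = - \frac{16170}{139} \approx -116.33$)
$g + l = - \frac{16170}{139} + 14240 = \frac{1963190}{139}$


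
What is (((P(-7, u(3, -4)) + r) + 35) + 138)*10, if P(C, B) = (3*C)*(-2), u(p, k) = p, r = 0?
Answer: 2150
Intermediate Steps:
P(C, B) = -6*C
(((P(-7, u(3, -4)) + r) + 35) + 138)*10 = (((-6*(-7) + 0) + 35) + 138)*10 = (((42 + 0) + 35) + 138)*10 = ((42 + 35) + 138)*10 = (77 + 138)*10 = 215*10 = 2150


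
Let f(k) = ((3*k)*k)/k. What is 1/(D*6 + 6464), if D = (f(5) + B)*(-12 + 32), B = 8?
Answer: 1/9224 ≈ 0.00010841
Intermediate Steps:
f(k) = 3*k (f(k) = (3*k²)/k = 3*k)
D = 460 (D = (3*5 + 8)*(-12 + 32) = (15 + 8)*20 = 23*20 = 460)
1/(D*6 + 6464) = 1/(460*6 + 6464) = 1/(2760 + 6464) = 1/9224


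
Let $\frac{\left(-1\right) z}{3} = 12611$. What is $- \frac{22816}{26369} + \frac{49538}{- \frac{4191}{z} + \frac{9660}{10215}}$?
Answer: $\frac{11218137343340246}{239241744329} \approx 46890.0$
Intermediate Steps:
$z = -37833$ ($z = \left(-3\right) 12611 = -37833$)
$- \frac{22816}{26369} + \frac{49538}{- \frac{4191}{z} + \frac{9660}{10215}} = - \frac{22816}{26369} + \frac{49538}{- \frac{4191}{-37833} + \frac{9660}{10215}} = \left(-22816\right) \frac{1}{26369} + \frac{49538}{\left(-4191\right) \left(- \frac{1}{37833}\right) + 9660 \cdot \frac{1}{10215}} = - \frac{22816}{26369} + \frac{49538}{\frac{1397}{12611} + \frac{644}{681}} = - \frac{22816}{26369} + \frac{49538}{\frac{9072841}{8588091}} = - \frac{22816}{26369} + 49538 \cdot \frac{8588091}{9072841} = - \frac{22816}{26369} + \frac{425436851958}{9072841} = \frac{11218137343340246}{239241744329}$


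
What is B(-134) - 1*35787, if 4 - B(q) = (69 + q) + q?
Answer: -35584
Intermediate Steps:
B(q) = -65 - 2*q (B(q) = 4 - ((69 + q) + q) = 4 - (69 + 2*q) = 4 + (-69 - 2*q) = -65 - 2*q)
B(-134) - 1*35787 = (-65 - 2*(-134)) - 1*35787 = (-65 + 268) - 35787 = 203 - 35787 = -35584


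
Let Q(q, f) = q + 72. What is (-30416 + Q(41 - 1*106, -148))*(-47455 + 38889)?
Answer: 260483494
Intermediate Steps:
Q(q, f) = 72 + q
(-30416 + Q(41 - 1*106, -148))*(-47455 + 38889) = (-30416 + (72 + (41 - 1*106)))*(-47455 + 38889) = (-30416 + (72 + (41 - 106)))*(-8566) = (-30416 + (72 - 65))*(-8566) = (-30416 + 7)*(-8566) = -30409*(-8566) = 260483494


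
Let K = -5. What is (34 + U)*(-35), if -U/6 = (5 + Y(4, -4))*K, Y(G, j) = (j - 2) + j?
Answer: 4060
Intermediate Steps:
Y(G, j) = -2 + 2*j (Y(G, j) = (-2 + j) + j = -2 + 2*j)
U = -150 (U = -6*(5 + (-2 + 2*(-4)))*(-5) = -6*(5 + (-2 - 8))*(-5) = -6*(5 - 10)*(-5) = -(-30)*(-5) = -6*25 = -150)
(34 + U)*(-35) = (34 - 150)*(-35) = -116*(-35) = 4060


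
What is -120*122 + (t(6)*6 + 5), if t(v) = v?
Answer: -14599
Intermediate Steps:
-120*122 + (t(6)*6 + 5) = -120*122 + (6*6 + 5) = -14640 + (36 + 5) = -14640 + 41 = -14599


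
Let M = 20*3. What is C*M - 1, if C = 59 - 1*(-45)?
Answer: 6239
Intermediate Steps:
M = 60
C = 104 (C = 59 + 45 = 104)
C*M - 1 = 104*60 - 1 = 6240 - 1 = 6239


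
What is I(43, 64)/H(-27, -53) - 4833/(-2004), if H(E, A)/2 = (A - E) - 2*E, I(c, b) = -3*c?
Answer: 1011/9352 ≈ 0.10811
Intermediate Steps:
H(E, A) = -6*E + 2*A (H(E, A) = 2*((A - E) - 2*E) = 2*(A - 3*E) = -6*E + 2*A)
I(43, 64)/H(-27, -53) - 4833/(-2004) = (-3*43)/(-6*(-27) + 2*(-53)) - 4833/(-2004) = -129/(162 - 106) - 4833*(-1/2004) = -129/56 + 1611/668 = 1011/9352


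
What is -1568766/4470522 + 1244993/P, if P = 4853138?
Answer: -341278215227/3616010033006 ≈ -0.094380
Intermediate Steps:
-1568766/4470522 + 1244993/P = -1568766/4470522 + 1244993/4853138 = -1568766*1/4470522 + 1244993*(1/4853138) = -261461/745087 + 1244993/4853138 = -341278215227/3616010033006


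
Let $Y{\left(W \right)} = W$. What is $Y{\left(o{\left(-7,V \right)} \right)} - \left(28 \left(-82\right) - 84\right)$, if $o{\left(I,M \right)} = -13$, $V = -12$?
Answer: $2367$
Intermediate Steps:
$Y{\left(o{\left(-7,V \right)} \right)} - \left(28 \left(-82\right) - 84\right) = -13 - \left(28 \left(-82\right) - 84\right) = -13 - \left(-2296 - 84\right) = -13 - -2380 = -13 + 2380 = 2367$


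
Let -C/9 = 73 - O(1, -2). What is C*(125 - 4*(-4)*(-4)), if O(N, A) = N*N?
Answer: -39528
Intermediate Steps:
O(N, A) = N²
C = -648 (C = -9*(73 - 1*1²) = -9*(73 - 1*1) = -9*(73 - 1) = -9*72 = -648)
C*(125 - 4*(-4)*(-4)) = -648*(125 - 4*(-4)*(-4)) = -648*(125 + 16*(-4)) = -648*(125 - 64) = -648*61 = -39528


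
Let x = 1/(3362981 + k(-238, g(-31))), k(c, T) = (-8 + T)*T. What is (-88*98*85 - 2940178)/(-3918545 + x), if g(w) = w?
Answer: 4119134421140/4394243301183 ≈ 0.93739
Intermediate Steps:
k(c, T) = T*(-8 + T)
x = 1/3364190 (x = 1/(3362981 - 31*(-8 - 31)) = 1/(3362981 - 31*(-39)) = 1/(3362981 + 1209) = 1/3364190 ≈ 2.9725e-7)
(-88*98*85 - 2940178)/(-3918545 + x) = (-88*98*85 - 2940178)/(-3918545 + 1/3364190) = (-8624*85 - 2940178)/(-13182729903549/3364190) = (-733040 - 2940178)*(-3364190/13182729903549) = -3673218*(-3364190/13182729903549) = 4119134421140/4394243301183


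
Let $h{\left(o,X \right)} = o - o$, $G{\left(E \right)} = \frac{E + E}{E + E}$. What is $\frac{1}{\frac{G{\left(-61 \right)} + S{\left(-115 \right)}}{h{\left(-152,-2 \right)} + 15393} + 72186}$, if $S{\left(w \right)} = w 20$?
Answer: $\frac{15393}{1111156799} \approx 1.3853 \cdot 10^{-5}$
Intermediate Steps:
$G{\left(E \right)} = 1$ ($G{\left(E \right)} = \frac{2 E}{2 E} = 2 E \frac{1}{2 E} = 1$)
$S{\left(w \right)} = 20 w$
$h{\left(o,X \right)} = 0$
$\frac{1}{\frac{G{\left(-61 \right)} + S{\left(-115 \right)}}{h{\left(-152,-2 \right)} + 15393} + 72186} = \frac{1}{\frac{1 + 20 \left(-115\right)}{0 + 15393} + 72186} = \frac{1}{\frac{1 - 2300}{15393} + 72186} = \frac{1}{\left(-2299\right) \frac{1}{15393} + 72186} = \frac{1}{- \frac{2299}{15393} + 72186} = \frac{1}{\frac{1111156799}{15393}} = \frac{15393}{1111156799}$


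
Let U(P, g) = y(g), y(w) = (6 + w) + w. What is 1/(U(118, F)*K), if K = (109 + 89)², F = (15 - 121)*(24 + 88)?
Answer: -1/930624552 ≈ -1.0745e-9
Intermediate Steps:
F = -11872 (F = -106*112 = -11872)
y(w) = 6 + 2*w
U(P, g) = 6 + 2*g
K = 39204 (K = 198² = 39204)
1/(U(118, F)*K) = 1/((6 + 2*(-11872))*39204) = (1/39204)/(6 - 23744) = (1/39204)/(-23738) = -1/23738*1/39204 = -1/930624552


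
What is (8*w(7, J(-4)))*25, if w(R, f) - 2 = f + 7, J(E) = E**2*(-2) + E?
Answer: -5400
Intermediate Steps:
J(E) = E - 2*E**2 (J(E) = -2*E**2 + E = E - 2*E**2)
w(R, f) = 9 + f (w(R, f) = 2 + (f + 7) = 2 + (7 + f) = 9 + f)
(8*w(7, J(-4)))*25 = (8*(9 - 4*(1 - 2*(-4))))*25 = (8*(9 - 4*(1 + 8)))*25 = (8*(9 - 4*9))*25 = (8*(9 - 36))*25 = (8*(-27))*25 = -216*25 = -5400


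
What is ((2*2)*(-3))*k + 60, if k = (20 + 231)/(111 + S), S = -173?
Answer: 3366/31 ≈ 108.58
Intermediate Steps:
k = -251/62 (k = (20 + 231)/(111 - 173) = 251/(-62) = 251*(-1/62) = -251/62 ≈ -4.0484)
((2*2)*(-3))*k + 60 = ((2*2)*(-3))*(-251/62) + 60 = (4*(-3))*(-251/62) + 60 = -12*(-251/62) + 60 = 1506/31 + 60 = 3366/31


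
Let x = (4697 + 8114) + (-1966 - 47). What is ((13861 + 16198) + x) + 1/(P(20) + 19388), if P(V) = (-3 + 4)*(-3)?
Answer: 792012946/19385 ≈ 40857.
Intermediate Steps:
P(V) = -3 (P(V) = 1*(-3) = -3)
x = 10798 (x = 12811 - 2013 = 10798)
((13861 + 16198) + x) + 1/(P(20) + 19388) = ((13861 + 16198) + 10798) + 1/(-3 + 19388) = (30059 + 10798) + 1/19385 = 40857 + 1/19385 = 792012946/19385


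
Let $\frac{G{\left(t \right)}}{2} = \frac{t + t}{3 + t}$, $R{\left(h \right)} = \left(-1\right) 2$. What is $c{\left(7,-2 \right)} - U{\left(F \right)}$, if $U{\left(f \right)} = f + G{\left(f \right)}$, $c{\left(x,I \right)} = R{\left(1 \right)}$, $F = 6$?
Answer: $- \frac{32}{3} \approx -10.667$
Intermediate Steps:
$R{\left(h \right)} = -2$
$G{\left(t \right)} = \frac{4 t}{3 + t}$ ($G{\left(t \right)} = 2 \frac{t + t}{3 + t} = 2 \frac{2 t}{3 + t} = \frac{4 t}{3 + t}$)
$c{\left(x,I \right)} = -2$
$U{\left(f \right)} = f + \frac{4 f}{3 + f}$
$c{\left(7,-2 \right)} - U{\left(F \right)} = -2 - \frac{6 \left(7 + 6\right)}{3 + 6} = -2 - 6 \cdot \frac{1}{9} \cdot 13 = -2 - \frac{26}{3} = - \frac{32}{3}$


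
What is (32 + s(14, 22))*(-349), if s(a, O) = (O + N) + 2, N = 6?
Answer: -21638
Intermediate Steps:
s(a, O) = 8 + O (s(a, O) = (O + 6) + 2 = (6 + O) + 2 = 8 + O)
(32 + s(14, 22))*(-349) = (32 + (8 + 22))*(-349) = (32 + 30)*(-349) = 62*(-349) = -21638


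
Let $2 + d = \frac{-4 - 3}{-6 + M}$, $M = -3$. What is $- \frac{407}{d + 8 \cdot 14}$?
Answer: $- \frac{3663}{997} \approx -3.674$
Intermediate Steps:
$d = - \frac{11}{9}$ ($d = -2 + \frac{-4 - 3}{-6 - 3} = -2 - \frac{7}{-9} = -2 - - \frac{7}{9} = -2 + \frac{7}{9} = - \frac{11}{9} \approx -1.2222$)
$- \frac{407}{d + 8 \cdot 14} = - \frac{407}{- \frac{11}{9} + 8 \cdot 14} = - \frac{407}{- \frac{11}{9} + 112} = - \frac{407}{\frac{997}{9}} = \left(-407\right) \frac{9}{997} = - \frac{3663}{997}$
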